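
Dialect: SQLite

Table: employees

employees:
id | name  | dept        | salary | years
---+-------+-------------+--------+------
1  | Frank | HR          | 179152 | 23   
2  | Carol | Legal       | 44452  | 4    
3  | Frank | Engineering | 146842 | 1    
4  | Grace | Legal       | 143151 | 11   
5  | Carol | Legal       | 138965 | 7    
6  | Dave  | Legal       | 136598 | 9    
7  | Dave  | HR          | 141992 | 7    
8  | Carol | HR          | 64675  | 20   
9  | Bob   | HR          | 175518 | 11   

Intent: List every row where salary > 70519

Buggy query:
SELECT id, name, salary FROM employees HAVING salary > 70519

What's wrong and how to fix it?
Bug: HAVING filters the output of aggregation, but this query has no GROUP BY and no aggregate functions, so SQLite rejects it (HAVING clause on a non-aggregate query); the condition here is per row

Fix: Use WHERE for row-level filtering

Corrected query:
SELECT id, name, salary FROM employees WHERE salary > 70519

Result:
id | name  | salary
---+-------+-------
1  | Frank | 179152
3  | Frank | 146842
4  | Grace | 143151
5  | Carol | 138965
6  | Dave  | 136598
7  | Dave  | 141992
9  | Bob   | 175518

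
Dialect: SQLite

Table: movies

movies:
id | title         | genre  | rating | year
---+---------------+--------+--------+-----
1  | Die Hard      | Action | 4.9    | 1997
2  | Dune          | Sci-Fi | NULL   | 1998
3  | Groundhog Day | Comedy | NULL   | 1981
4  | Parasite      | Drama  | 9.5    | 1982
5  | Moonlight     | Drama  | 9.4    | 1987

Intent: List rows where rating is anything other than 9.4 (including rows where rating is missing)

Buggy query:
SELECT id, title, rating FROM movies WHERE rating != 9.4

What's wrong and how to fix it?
Bug: Inequality against NULL is unknown, not true; rows with NULL are dropped

Fix: Add an explicit OR rating IS NULL to include the missing-value rows

Corrected query:
SELECT id, title, rating FROM movies WHERE rating != 9.4 OR rating IS NULL

Result:
id | title         | rating
---+---------------+-------
1  | Die Hard      | 4.9   
2  | Dune          | NULL  
3  | Groundhog Day | NULL  
4  | Parasite      | 9.5   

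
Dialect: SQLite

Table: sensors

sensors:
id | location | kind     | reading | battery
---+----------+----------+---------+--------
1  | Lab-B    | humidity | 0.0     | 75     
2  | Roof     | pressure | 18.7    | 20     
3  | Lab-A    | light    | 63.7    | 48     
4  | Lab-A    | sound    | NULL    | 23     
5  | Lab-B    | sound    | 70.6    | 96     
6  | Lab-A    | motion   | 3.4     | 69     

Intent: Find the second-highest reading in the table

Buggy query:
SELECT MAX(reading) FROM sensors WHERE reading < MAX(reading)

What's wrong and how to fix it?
Bug: The inner MAX is an aggregate inside WHERE, which is not allowed

Fix: Put the inner MAX in a scalar subquery

Corrected query:
SELECT MAX(reading) FROM sensors WHERE reading < (SELECT MAX(reading) FROM sensors)

Result:
MAX(reading)
------------
63.7        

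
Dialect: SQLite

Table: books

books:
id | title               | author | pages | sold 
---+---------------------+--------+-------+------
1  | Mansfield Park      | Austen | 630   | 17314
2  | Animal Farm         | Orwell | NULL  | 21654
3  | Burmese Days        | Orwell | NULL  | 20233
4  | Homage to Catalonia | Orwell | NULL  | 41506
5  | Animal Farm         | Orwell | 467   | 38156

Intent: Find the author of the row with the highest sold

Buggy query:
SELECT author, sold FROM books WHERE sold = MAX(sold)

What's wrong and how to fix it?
Bug: MAX(sold) is an aggregate and cannot be used directly in WHERE

Fix: Wrap MAX in a scalar subquery so WHERE compares against a single value

Corrected query:
SELECT author, sold FROM books WHERE sold = (SELECT MAX(sold) FROM books)

Result:
author | sold 
-------+------
Orwell | 41506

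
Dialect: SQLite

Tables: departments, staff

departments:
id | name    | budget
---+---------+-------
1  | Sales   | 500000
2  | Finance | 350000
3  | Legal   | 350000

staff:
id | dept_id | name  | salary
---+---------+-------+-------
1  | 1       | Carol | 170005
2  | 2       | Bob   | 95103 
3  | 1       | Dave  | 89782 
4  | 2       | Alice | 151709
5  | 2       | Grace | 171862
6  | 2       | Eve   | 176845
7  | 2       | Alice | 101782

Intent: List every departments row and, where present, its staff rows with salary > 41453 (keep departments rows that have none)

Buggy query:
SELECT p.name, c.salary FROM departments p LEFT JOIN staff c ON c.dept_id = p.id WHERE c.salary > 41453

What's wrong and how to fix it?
Bug: Filtering c.salary in WHERE discards the NULL rows produced by LEFT JOIN, turning it into an inner join

Fix: Put 'c.salary > 41453' in the JOIN's ON clause instead of WHERE

Corrected query:
SELECT p.name, c.salary FROM departments p LEFT JOIN staff c ON c.dept_id = p.id AND c.salary > 41453

Result:
name    | salary
--------+-------
Sales   | 89782 
Sales   | 170005
Finance | 95103 
Finance | 101782
Finance | 151709
Finance | 171862
Finance | 176845
Legal   | NULL  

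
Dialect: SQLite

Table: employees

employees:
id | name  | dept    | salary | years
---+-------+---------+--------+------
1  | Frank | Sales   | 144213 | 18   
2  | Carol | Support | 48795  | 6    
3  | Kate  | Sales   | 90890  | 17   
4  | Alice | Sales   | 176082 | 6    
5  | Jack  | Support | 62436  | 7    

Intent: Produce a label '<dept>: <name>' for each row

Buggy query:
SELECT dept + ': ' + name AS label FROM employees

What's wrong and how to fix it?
Bug: '+' is numeric addition; on text columns SQLite converts them to 0 instead of concatenating

Fix: Replace + with || to concatenate text

Corrected query:
SELECT dept || ': ' || name AS label FROM employees

Result:
label         
--------------
Sales: Frank  
Support: Carol
Sales: Kate   
Sales: Alice  
Support: Jack 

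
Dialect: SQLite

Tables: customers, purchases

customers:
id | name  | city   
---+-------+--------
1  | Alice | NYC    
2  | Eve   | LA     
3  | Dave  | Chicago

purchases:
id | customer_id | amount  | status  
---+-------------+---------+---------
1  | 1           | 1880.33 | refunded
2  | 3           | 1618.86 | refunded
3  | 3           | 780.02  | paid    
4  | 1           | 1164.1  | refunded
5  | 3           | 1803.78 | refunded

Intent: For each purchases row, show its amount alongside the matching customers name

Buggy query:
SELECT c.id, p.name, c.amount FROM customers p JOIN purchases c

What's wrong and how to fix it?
Bug: JOIN with no ON clause produces a cartesian product; every purchases row pairs with every customers row

Fix: Specify the join condition linking the foreign key to the parent id

Corrected query:
SELECT c.id, p.name, c.amount FROM customers p JOIN purchases c ON c.customer_id = p.id

Result:
id | name  | amount 
---+-------+--------
1  | Alice | 1880.33
2  | Dave  | 1618.86
3  | Dave  | 780.02 
4  | Alice | 1164.1 
5  | Dave  | 1803.78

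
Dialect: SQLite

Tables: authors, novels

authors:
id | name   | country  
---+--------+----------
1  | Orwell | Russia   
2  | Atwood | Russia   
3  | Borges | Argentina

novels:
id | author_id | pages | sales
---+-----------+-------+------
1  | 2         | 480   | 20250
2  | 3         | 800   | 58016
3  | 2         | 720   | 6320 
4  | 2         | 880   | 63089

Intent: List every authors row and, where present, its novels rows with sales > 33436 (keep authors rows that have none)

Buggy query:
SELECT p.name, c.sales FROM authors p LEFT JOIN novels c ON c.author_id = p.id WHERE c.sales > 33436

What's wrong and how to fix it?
Bug: A WHERE condition on the right-hand table after LEFT JOIN drops unmatched parents

Fix: Put 'c.sales > 33436' in the JOIN's ON clause instead of WHERE

Corrected query:
SELECT p.name, c.sales FROM authors p LEFT JOIN novels c ON c.author_id = p.id AND c.sales > 33436

Result:
name   | sales
-------+------
Orwell | NULL 
Atwood | 63089
Borges | 58016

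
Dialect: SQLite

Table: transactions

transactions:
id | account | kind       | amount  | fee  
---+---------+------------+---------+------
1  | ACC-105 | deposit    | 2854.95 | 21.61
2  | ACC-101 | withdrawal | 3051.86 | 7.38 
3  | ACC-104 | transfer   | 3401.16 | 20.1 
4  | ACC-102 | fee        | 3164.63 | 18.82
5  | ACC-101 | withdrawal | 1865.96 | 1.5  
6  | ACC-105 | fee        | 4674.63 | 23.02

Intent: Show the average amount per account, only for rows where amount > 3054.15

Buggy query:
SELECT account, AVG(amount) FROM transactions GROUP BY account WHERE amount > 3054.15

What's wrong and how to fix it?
Bug: WHERE cannot follow GROUP BY

Fix: Place WHERE between FROM and GROUP BY

Corrected query:
SELECT account, AVG(amount) FROM transactions WHERE amount > 3054.15 GROUP BY account

Result:
account | AVG(amount)
--------+------------
ACC-102 | 3164.63    
ACC-104 | 3401.16    
ACC-105 | 4674.63    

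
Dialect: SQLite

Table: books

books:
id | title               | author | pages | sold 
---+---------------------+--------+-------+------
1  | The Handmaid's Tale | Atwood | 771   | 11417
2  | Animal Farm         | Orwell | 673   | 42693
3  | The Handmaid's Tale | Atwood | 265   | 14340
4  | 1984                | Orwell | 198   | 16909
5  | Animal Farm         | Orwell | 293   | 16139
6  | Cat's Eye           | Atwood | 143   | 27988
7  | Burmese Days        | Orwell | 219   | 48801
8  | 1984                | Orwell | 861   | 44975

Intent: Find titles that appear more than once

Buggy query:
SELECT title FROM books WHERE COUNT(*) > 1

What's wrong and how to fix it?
Bug: WHERE can't reference COUNT(*); aggregates are computed after WHERE

Fix: GROUP BY title, then filter groups with HAVING COUNT(*) > 1

Corrected query:
SELECT title FROM books GROUP BY title HAVING COUNT(*) > 1

Result:
title              
-------------------
1984               
Animal Farm        
The Handmaid's Tale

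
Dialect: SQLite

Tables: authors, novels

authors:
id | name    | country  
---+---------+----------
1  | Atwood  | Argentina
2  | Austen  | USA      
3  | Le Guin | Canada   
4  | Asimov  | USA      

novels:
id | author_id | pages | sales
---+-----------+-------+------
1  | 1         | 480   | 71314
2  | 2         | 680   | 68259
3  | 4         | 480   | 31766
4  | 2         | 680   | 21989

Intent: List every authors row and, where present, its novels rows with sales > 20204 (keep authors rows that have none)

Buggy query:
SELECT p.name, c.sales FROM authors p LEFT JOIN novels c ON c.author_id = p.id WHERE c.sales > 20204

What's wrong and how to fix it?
Bug: Filtering c.sales in WHERE discards the NULL rows produced by LEFT JOIN, turning it into an inner join

Fix: Put 'c.sales > 20204' in the JOIN's ON clause instead of WHERE

Corrected query:
SELECT p.name, c.sales FROM authors p LEFT JOIN novels c ON c.author_id = p.id AND c.sales > 20204

Result:
name    | sales
--------+------
Atwood  | 71314
Austen  | 21989
Austen  | 68259
Le Guin | NULL 
Asimov  | 31766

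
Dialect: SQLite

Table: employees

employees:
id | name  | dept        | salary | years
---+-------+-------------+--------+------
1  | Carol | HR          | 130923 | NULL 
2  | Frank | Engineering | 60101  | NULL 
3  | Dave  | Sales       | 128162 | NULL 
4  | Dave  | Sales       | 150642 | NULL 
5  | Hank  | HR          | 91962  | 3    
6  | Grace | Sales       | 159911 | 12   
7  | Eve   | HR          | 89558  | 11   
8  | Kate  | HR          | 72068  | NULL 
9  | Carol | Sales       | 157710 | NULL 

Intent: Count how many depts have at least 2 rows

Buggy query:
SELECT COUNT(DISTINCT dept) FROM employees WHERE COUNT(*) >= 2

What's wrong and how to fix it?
Bug: WHERE filters individual rows, not groups, so a group-level COUNT is invalid there

Fix: Group first with HAVING COUNT(*) >= 2, then COUNT the resulting groups

Corrected query:
SELECT COUNT(*) FROM (SELECT dept FROM employees GROUP BY dept HAVING COUNT(*) >= 2)

Result:
COUNT(*)
--------
2       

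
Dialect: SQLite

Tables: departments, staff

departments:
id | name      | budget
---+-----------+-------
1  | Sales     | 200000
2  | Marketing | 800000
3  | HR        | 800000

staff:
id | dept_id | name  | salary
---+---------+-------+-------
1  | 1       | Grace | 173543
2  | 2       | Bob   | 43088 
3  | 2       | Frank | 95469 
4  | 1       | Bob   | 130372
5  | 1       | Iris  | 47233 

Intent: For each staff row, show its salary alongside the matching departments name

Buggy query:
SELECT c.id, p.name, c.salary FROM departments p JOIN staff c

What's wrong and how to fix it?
Bug: Missing join condition: each staff row is matched to all departments rows instead of just its own

Fix: Add ON c.dept_id = p.id to the JOIN

Corrected query:
SELECT c.id, p.name, c.salary FROM departments p JOIN staff c ON c.dept_id = p.id

Result:
id | name      | salary
---+-----------+-------
1  | Sales     | 173543
2  | Marketing | 43088 
3  | Marketing | 95469 
4  | Sales     | 130372
5  | Sales     | 47233 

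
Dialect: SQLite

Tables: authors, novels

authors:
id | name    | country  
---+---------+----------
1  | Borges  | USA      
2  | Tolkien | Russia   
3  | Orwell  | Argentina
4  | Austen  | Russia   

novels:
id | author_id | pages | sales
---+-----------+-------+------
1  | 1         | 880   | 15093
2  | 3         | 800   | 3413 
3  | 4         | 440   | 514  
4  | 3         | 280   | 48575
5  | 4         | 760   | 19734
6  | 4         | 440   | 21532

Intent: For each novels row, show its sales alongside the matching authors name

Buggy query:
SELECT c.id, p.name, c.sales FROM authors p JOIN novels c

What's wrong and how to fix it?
Bug: JOIN with no ON clause produces a cartesian product; every novels row pairs with every authors row

Fix: Add ON c.author_id = p.id to the JOIN

Corrected query:
SELECT c.id, p.name, c.sales FROM authors p JOIN novels c ON c.author_id = p.id

Result:
id | name   | sales
---+--------+------
1  | Borges | 15093
2  | Orwell | 3413 
3  | Austen | 514  
4  | Orwell | 48575
5  | Austen | 19734
6  | Austen | 21532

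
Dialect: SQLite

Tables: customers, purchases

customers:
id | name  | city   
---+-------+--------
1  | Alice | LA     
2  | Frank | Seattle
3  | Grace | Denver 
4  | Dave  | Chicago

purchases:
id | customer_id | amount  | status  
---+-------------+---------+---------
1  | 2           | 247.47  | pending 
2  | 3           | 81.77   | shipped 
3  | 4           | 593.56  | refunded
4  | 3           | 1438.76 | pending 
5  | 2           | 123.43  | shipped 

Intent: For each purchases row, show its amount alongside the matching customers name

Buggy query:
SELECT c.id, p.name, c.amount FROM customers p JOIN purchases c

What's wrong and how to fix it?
Bug: Missing join condition: each purchases row is matched to all customers rows instead of just its own

Fix: Specify the join condition linking the foreign key to the parent id

Corrected query:
SELECT c.id, p.name, c.amount FROM customers p JOIN purchases c ON c.customer_id = p.id

Result:
id | name  | amount 
---+-------+--------
1  | Frank | 247.47 
2  | Grace | 81.77  
3  | Dave  | 593.56 
4  | Grace | 1438.76
5  | Frank | 123.43 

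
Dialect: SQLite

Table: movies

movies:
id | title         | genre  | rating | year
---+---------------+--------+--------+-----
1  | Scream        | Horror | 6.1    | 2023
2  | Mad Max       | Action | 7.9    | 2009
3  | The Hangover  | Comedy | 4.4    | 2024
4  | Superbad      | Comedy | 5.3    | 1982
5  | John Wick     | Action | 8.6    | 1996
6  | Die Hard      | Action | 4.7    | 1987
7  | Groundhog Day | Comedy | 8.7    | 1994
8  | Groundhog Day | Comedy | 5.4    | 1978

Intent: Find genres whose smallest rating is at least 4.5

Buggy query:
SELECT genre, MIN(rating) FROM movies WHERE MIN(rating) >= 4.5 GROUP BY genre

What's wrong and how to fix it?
Bug: MIN() in WHERE is a misuse of aggregate

Fix: Replace WHERE with HAVING after the GROUP BY

Corrected query:
SELECT genre, MIN(rating) FROM movies GROUP BY genre HAVING MIN(rating) >= 4.5

Result:
genre  | MIN(rating)
-------+------------
Action | 4.7        
Horror | 6.1        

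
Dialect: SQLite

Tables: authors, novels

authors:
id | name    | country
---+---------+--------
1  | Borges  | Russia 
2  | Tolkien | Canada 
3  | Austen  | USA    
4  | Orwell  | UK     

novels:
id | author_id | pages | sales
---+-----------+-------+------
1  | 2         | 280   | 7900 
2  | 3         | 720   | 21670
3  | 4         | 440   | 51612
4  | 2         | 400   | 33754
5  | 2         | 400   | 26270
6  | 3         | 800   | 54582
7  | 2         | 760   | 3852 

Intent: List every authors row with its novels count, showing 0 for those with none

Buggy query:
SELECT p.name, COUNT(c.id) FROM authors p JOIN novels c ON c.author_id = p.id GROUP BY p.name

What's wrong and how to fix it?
Bug: An inner join excludes parents with zero children

Fix: Switch to LEFT JOIN to retain unmatched parent rows

Corrected query:
SELECT p.name, COUNT(c.id) FROM authors p LEFT JOIN novels c ON c.author_id = p.id GROUP BY p.name

Result:
name    | COUNT(c.id)
--------+------------
Austen  | 2          
Borges  | 0          
Orwell  | 1          
Tolkien | 4          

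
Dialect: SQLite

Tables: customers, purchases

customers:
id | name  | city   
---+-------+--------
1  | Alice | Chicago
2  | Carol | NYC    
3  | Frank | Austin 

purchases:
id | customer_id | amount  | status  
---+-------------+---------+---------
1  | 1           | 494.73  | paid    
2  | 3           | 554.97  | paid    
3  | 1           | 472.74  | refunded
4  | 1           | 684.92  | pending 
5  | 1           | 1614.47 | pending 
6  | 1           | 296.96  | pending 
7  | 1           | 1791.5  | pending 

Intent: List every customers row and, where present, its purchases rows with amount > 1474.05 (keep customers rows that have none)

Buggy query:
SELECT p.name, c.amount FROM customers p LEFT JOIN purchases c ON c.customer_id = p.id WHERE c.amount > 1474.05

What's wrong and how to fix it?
Bug: A WHERE condition on the right-hand table after LEFT JOIN drops unmatched parents

Fix: Put 'c.amount > 1474.05' in the JOIN's ON clause instead of WHERE

Corrected query:
SELECT p.name, c.amount FROM customers p LEFT JOIN purchases c ON c.customer_id = p.id AND c.amount > 1474.05

Result:
name  | amount 
------+--------
Alice | 1614.47
Alice | 1791.5 
Carol | NULL   
Frank | NULL   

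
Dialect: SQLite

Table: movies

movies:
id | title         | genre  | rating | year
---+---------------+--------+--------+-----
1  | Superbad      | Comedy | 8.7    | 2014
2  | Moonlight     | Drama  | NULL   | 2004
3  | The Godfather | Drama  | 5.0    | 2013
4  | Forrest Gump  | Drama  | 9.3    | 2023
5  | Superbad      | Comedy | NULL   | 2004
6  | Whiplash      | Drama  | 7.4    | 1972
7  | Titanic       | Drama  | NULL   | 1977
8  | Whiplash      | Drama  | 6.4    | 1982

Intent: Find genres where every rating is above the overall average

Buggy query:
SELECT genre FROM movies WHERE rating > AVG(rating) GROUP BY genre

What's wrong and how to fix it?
Bug: AVG() is an aggregate; it can't sit directly in WHERE

Fix: Use a subquery for AVG and a HAVING MIN(...) filter so the condition holds for every row in the group

Corrected query:
SELECT genre FROM movies GROUP BY genre HAVING MIN(rating) > (SELECT AVG(rating) FROM movies)

Result:
genre 
------
Comedy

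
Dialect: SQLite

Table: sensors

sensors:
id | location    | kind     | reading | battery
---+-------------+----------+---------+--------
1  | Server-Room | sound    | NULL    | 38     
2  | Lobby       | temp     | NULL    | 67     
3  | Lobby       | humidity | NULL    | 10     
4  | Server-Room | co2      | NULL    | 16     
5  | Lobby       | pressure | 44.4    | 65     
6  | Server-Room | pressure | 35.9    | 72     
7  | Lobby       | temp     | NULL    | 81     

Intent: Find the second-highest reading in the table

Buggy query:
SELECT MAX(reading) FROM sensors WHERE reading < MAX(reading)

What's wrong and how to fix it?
Bug: MAX(reading) on the right of the comparison is an aggregate-in-WHERE error

Fix: Put the inner MAX in a scalar subquery

Corrected query:
SELECT MAX(reading) FROM sensors WHERE reading < (SELECT MAX(reading) FROM sensors)

Result:
MAX(reading)
------------
35.9        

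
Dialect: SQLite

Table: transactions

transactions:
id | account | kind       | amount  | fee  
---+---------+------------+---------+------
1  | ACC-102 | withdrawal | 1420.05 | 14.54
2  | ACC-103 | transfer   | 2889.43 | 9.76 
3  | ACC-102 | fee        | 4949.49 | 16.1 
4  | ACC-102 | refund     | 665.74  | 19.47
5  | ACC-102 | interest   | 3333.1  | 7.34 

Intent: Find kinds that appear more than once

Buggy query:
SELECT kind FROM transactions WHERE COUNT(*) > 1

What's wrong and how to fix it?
Bug: COUNT(*) is an aggregate and cannot be used in WHERE

Fix: Group first, then use HAVING for the count condition

Corrected query:
SELECT kind FROM transactions GROUP BY kind HAVING COUNT(*) > 1

Result:
(no rows)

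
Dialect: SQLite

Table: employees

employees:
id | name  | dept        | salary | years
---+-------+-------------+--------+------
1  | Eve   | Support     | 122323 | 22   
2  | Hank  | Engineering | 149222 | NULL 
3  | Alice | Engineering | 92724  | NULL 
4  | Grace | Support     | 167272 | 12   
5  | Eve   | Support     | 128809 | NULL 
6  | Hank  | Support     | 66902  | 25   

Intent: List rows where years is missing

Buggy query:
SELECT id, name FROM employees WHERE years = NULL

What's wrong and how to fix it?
Bug: Comparing to NULL with '=' never matches; NULL = NULL is unknown, not true

Fix: Use IS NULL to test for NULL

Corrected query:
SELECT id, name FROM employees WHERE years IS NULL

Result:
id | name 
---+------
2  | Hank 
3  | Alice
5  | Eve  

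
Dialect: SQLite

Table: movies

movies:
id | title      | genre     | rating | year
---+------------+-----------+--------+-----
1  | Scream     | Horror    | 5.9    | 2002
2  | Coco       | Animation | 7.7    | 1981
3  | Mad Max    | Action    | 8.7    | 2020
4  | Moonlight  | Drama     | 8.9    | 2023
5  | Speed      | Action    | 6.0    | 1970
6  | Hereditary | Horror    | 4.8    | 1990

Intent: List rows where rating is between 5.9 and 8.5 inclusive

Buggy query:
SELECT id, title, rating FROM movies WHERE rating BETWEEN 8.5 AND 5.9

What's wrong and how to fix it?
Bug: BETWEEN expects the lower bound first; with 8.5 AND 5.9 the range is empty

Fix: Write BETWEEN 5.9 AND 8.5

Corrected query:
SELECT id, title, rating FROM movies WHERE rating BETWEEN 5.9 AND 8.5

Result:
id | title  | rating
---+--------+-------
1  | Scream | 5.9   
2  | Coco   | 7.7   
5  | Speed  | 6     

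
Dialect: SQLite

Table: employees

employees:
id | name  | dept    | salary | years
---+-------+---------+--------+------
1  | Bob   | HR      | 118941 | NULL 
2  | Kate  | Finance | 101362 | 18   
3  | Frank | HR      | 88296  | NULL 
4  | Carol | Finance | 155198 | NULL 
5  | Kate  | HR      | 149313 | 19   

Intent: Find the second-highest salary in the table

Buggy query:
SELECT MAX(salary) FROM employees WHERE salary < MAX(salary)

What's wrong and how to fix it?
Bug: The inner MAX is an aggregate inside WHERE, which is not allowed

Fix: Compute the overall MAX in a subquery, then take MAX of rows below it

Corrected query:
SELECT MAX(salary) FROM employees WHERE salary < (SELECT MAX(salary) FROM employees)

Result:
MAX(salary)
-----------
149313     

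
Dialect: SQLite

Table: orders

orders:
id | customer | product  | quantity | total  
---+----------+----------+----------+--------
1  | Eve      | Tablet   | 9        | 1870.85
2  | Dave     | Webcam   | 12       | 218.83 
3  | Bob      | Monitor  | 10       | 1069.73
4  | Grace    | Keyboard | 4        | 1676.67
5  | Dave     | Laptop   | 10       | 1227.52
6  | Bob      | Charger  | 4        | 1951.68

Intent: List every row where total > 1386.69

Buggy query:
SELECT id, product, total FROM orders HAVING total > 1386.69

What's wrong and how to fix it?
Bug: This is a non-aggregate query (no GROUP BY, no aggregates), so in SQLite the HAVING clause is invalid here; a row-level condition belongs in WHERE

Fix: Use WHERE for row-level filtering

Corrected query:
SELECT id, product, total FROM orders WHERE total > 1386.69

Result:
id | product  | total  
---+----------+--------
1  | Tablet   | 1870.85
4  | Keyboard | 1676.67
6  | Charger  | 1951.68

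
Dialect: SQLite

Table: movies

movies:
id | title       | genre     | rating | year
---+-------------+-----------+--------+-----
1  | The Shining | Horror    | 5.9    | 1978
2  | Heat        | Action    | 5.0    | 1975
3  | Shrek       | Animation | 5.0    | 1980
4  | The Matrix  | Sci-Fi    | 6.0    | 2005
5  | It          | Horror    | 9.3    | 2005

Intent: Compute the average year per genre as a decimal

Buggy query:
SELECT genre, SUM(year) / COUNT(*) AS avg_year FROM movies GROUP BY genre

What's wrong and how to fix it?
Bug: SUM(year) and COUNT(*) are both integers; the division truncates the fractional part

Fix: Cast one side to REAL so the division keeps the fractional part

Corrected query:
SELECT genre, SUM(year) * 1.0 / COUNT(*) AS avg_year FROM movies GROUP BY genre

Result:
genre     | avg_year
----------+---------
Action    | 1975    
Animation | 1980    
Horror    | 1991.5  
Sci-Fi    | 2005    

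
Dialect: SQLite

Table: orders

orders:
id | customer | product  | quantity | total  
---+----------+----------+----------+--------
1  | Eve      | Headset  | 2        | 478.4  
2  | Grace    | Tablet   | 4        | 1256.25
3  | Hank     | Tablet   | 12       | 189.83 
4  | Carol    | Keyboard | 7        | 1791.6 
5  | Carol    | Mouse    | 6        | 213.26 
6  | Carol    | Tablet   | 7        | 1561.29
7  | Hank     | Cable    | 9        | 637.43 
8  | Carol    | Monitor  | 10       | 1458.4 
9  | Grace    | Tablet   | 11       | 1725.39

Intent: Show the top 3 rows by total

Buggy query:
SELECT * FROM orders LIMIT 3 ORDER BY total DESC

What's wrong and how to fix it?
Bug: LIMIT must come after ORDER BY

Fix: Sort with ORDER BY, then apply LIMIT

Corrected query:
SELECT * FROM orders ORDER BY total DESC LIMIT 3

Result:
id | customer | product  | quantity | total  
---+----------+----------+----------+--------
4  | Carol    | Keyboard | 7        | 1791.6 
9  | Grace    | Tablet   | 11       | 1725.39
6  | Carol    | Tablet   | 7        | 1561.29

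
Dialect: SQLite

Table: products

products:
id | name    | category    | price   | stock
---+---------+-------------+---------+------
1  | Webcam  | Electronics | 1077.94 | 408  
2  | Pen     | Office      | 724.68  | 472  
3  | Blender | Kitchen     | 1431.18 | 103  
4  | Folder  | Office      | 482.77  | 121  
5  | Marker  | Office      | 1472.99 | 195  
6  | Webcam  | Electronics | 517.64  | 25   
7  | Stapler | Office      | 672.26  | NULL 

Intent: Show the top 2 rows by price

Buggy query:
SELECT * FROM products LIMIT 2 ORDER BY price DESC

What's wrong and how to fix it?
Bug: ORDER BY cannot follow LIMIT; LIMIT is the final clause

Fix: Sort with ORDER BY, then apply LIMIT

Corrected query:
SELECT * FROM products ORDER BY price DESC LIMIT 2

Result:
id | name    | category | price   | stock
---+---------+----------+---------+------
5  | Marker  | Office   | 1472.99 | 195  
3  | Blender | Kitchen  | 1431.18 | 103  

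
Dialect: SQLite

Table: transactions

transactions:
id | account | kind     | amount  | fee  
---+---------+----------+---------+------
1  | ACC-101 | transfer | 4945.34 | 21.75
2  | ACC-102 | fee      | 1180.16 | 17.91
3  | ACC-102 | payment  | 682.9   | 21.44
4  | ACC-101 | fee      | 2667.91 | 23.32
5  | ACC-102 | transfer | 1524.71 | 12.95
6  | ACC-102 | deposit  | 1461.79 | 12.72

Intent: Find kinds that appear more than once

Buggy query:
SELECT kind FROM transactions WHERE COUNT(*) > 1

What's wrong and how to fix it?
Bug: WHERE can't reference COUNT(*); aggregates are computed after WHERE

Fix: GROUP BY kind, then filter groups with HAVING COUNT(*) > 1

Corrected query:
SELECT kind FROM transactions GROUP BY kind HAVING COUNT(*) > 1

Result:
kind    
--------
fee     
transfer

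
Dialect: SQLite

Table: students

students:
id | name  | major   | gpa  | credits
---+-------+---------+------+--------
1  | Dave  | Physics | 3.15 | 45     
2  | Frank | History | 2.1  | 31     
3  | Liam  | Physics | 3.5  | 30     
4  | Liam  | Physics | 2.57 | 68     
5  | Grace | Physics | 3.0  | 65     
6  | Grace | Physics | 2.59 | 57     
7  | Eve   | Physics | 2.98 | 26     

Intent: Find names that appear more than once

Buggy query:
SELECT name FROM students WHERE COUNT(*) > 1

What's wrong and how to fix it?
Bug: COUNT(*) is an aggregate and cannot be used in WHERE

Fix: Group first, then use HAVING for the count condition

Corrected query:
SELECT name FROM students GROUP BY name HAVING COUNT(*) > 1

Result:
name 
-----
Grace
Liam 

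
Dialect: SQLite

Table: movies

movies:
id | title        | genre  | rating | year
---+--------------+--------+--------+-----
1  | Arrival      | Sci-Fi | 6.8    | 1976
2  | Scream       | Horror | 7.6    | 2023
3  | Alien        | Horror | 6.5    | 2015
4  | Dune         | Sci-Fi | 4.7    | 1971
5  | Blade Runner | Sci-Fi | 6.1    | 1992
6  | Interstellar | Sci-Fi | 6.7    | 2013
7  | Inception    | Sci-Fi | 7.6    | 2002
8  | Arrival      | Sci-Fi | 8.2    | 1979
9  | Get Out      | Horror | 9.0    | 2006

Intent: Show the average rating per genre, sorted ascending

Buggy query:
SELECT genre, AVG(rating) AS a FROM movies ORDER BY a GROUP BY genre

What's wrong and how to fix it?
Bug: ORDER BY appears before GROUP BY; SQL clause order requires GROUP BY first

Fix: Move ORDER BY to the end, after GROUP BY

Corrected query:
SELECT genre, AVG(rating) AS a FROM movies GROUP BY genre ORDER BY a

Result:
genre  | a       
-------+---------
Sci-Fi | 6.683333
Horror | 7.7     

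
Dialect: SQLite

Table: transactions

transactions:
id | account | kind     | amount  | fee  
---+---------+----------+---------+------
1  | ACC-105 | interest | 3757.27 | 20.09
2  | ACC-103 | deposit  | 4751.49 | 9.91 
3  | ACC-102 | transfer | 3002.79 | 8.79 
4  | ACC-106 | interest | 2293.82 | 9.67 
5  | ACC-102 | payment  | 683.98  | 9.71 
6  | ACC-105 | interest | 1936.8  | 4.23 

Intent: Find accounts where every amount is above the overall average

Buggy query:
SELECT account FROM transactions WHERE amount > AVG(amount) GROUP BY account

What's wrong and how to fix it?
Bug: WHERE evaluates per row before aggregation, so AVG() is unavailable

Fix: Compute the overall average in a scalar subquery and compare each group's MIN against it in HAVING

Corrected query:
SELECT account FROM transactions GROUP BY account HAVING MIN(amount) > (SELECT AVG(amount) FROM transactions)

Result:
account
-------
ACC-103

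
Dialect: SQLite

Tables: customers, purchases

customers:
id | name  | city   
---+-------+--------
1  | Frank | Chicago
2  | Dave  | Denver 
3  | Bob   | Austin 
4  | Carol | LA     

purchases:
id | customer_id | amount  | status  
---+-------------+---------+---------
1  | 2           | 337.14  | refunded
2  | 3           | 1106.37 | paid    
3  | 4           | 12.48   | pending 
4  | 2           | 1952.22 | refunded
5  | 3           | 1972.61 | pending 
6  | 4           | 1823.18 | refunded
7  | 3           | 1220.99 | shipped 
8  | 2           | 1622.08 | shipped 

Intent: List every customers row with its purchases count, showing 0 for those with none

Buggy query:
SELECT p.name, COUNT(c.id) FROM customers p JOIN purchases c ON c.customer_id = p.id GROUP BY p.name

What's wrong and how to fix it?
Bug: An inner join excludes parents with zero children

Fix: Use LEFT JOIN so parents without children still appear (COUNT(c.id) gives 0)

Corrected query:
SELECT p.name, COUNT(c.id) FROM customers p LEFT JOIN purchases c ON c.customer_id = p.id GROUP BY p.name

Result:
name  | COUNT(c.id)
------+------------
Bob   | 3          
Carol | 2          
Dave  | 3          
Frank | 0          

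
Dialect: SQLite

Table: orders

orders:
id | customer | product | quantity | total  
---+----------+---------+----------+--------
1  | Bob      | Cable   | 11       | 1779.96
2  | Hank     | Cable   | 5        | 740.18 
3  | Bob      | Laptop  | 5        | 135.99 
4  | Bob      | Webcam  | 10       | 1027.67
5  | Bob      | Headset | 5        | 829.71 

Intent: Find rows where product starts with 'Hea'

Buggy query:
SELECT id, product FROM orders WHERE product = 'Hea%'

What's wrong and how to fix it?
Bug: Wildcards only work with LIKE; '=' treats '%' as a literal character

Fix: Replace '=' with LIKE so 'Hea%' is treated as a pattern

Corrected query:
SELECT id, product FROM orders WHERE product LIKE 'Hea%'

Result:
id | product
---+--------
5  | Headset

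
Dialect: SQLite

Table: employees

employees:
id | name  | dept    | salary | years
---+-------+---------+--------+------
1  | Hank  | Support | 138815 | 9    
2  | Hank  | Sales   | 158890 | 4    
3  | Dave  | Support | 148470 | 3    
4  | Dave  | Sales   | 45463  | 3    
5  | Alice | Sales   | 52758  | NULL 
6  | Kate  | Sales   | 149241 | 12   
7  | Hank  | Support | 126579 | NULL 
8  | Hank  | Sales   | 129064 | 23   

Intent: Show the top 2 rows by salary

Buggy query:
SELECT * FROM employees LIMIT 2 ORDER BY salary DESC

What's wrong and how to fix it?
Bug: LIMIT must come after ORDER BY

Fix: Sort with ORDER BY, then apply LIMIT

Corrected query:
SELECT * FROM employees ORDER BY salary DESC LIMIT 2

Result:
id | name | dept  | salary | years
---+------+-------+--------+------
2  | Hank | Sales | 158890 | 4    
6  | Kate | Sales | 149241 | 12   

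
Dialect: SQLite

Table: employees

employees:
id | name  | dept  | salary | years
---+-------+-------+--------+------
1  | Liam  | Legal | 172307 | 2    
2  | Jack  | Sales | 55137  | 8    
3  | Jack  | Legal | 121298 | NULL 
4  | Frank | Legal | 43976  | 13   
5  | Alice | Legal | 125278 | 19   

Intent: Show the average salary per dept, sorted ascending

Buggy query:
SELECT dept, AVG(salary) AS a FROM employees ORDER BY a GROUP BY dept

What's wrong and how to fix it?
Bug: ORDER BY appears before GROUP BY; SQL clause order requires GROUP BY first

Fix: Move ORDER BY to the end, after GROUP BY

Corrected query:
SELECT dept, AVG(salary) AS a FROM employees GROUP BY dept ORDER BY a

Result:
dept  | a        
------+----------
Sales | 55137    
Legal | 115714.75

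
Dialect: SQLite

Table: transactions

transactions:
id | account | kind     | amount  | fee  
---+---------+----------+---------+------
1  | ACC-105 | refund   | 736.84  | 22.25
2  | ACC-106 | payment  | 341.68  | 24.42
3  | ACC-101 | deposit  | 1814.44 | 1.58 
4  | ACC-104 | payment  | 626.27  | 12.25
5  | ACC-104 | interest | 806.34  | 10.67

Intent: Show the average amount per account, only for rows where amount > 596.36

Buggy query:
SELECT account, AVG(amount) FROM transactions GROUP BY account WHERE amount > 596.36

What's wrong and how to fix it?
Bug: WHERE cannot follow GROUP BY

Fix: Move the WHERE clause before GROUP BY

Corrected query:
SELECT account, AVG(amount) FROM transactions WHERE amount > 596.36 GROUP BY account

Result:
account | AVG(amount)
--------+------------
ACC-101 | 1814.44    
ACC-104 | 716.305    
ACC-105 | 736.84     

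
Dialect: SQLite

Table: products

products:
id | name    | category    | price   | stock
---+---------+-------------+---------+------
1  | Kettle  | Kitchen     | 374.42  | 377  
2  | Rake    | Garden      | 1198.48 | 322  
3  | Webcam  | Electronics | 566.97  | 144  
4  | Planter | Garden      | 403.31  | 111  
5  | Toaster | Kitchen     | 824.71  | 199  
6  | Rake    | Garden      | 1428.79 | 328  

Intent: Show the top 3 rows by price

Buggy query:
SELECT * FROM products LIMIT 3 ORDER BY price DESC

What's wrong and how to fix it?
Bug: LIMIT must come after ORDER BY

Fix: Swap the clauses: ORDER BY first, then LIMIT

Corrected query:
SELECT * FROM products ORDER BY price DESC LIMIT 3

Result:
id | name    | category | price   | stock
---+---------+----------+---------+------
6  | Rake    | Garden   | 1428.79 | 328  
2  | Rake    | Garden   | 1198.48 | 322  
5  | Toaster | Kitchen  | 824.71  | 199  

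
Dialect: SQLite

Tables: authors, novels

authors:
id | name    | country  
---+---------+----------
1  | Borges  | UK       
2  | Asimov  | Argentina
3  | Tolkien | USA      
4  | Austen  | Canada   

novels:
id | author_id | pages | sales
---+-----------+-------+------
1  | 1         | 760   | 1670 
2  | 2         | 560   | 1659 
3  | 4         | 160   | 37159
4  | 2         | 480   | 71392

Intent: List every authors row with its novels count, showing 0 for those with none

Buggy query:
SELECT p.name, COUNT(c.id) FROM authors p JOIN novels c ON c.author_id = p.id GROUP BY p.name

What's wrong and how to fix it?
Bug: An inner join excludes parents with zero children

Fix: Use LEFT JOIN so parents without children still appear (COUNT(c.id) gives 0)

Corrected query:
SELECT p.name, COUNT(c.id) FROM authors p LEFT JOIN novels c ON c.author_id = p.id GROUP BY p.name

Result:
name    | COUNT(c.id)
--------+------------
Asimov  | 2          
Austen  | 1          
Borges  | 1          
Tolkien | 0          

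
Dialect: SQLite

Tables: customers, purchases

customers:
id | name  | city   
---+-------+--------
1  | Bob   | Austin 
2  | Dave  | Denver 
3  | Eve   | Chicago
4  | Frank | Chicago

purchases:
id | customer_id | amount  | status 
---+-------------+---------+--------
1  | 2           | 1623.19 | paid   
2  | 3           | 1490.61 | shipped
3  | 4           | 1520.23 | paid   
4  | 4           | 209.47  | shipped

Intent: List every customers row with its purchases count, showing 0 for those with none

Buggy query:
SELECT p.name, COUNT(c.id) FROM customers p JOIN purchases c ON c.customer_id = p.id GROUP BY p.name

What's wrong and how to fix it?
Bug: An inner join excludes parents with zero children

Fix: Switch to LEFT JOIN to retain unmatched parent rows

Corrected query:
SELECT p.name, COUNT(c.id) FROM customers p LEFT JOIN purchases c ON c.customer_id = p.id GROUP BY p.name

Result:
name  | COUNT(c.id)
------+------------
Bob   | 0          
Dave  | 1          
Eve   | 1          
Frank | 2          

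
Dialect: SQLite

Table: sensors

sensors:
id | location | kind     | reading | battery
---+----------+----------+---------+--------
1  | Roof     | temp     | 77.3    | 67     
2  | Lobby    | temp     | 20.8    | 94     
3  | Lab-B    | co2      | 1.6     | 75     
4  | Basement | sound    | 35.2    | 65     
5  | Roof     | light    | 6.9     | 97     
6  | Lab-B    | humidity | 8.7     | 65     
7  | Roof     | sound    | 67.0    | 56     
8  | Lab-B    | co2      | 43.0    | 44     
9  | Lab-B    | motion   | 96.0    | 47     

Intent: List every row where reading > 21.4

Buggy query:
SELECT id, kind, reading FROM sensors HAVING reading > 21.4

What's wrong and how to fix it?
Bug: This is a non-aggregate query (no GROUP BY, no aggregates), so in SQLite the HAVING clause is invalid here; a row-level condition belongs in WHERE

Fix: Replace HAVING with WHERE since the condition applies to individual rows

Corrected query:
SELECT id, kind, reading FROM sensors WHERE reading > 21.4

Result:
id | kind   | reading
---+--------+--------
1  | temp   | 77.3   
4  | sound  | 35.2   
7  | sound  | 67     
8  | co2    | 43     
9  | motion | 96     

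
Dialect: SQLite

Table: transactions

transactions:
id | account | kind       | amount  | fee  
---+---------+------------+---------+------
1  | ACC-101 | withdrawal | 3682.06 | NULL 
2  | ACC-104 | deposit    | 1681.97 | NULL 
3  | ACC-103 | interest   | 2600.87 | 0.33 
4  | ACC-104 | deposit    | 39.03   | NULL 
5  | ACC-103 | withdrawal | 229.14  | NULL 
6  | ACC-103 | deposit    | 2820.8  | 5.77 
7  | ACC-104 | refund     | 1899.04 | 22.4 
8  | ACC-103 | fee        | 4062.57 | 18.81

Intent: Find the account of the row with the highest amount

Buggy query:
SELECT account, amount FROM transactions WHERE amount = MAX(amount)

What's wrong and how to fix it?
Bug: WHERE is evaluated per row; an aggregate over the whole table isn't defined there

Fix: Wrap MAX in a scalar subquery so WHERE compares against a single value

Corrected query:
SELECT account, amount FROM transactions WHERE amount = (SELECT MAX(amount) FROM transactions)

Result:
account | amount 
--------+--------
ACC-103 | 4062.57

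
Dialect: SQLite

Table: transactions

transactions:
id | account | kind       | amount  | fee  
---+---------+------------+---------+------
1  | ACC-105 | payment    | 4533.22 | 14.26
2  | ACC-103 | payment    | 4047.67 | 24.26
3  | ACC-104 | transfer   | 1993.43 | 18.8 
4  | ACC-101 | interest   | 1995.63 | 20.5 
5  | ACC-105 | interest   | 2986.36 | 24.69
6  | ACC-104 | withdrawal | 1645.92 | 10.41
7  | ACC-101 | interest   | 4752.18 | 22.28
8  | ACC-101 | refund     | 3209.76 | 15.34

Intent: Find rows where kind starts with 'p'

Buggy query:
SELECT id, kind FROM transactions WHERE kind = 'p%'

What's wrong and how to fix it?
Bug: '=' compares the literal string including the % character; pattern matching needs LIKE

Fix: Replace '=' with LIKE so 'p%' is treated as a pattern

Corrected query:
SELECT id, kind FROM transactions WHERE kind LIKE 'p%'

Result:
id | kind   
---+--------
1  | payment
2  | payment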